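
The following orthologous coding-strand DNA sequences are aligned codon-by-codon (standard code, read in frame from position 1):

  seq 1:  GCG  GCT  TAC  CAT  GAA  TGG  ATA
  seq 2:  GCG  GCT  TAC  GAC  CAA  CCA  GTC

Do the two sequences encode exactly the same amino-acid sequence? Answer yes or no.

no

Codon 1: GCG Ala / GCG Ala — identical.
Codon 2: GCT Ala / GCT Ala — identical.
Codon 3: TAC Tyr / TAC Tyr — identical.
Codon 4: CAT His / GAC Asp — nonsynonymous.
Codon 5: GAA Glu / CAA Gln — nonsynonymous.
Codon 6: TGG Trp / CCA Pro — nonsynonymous.
Codon 7: ATA Ile / GTC Val — nonsynonymous.
Nonsynonymous differences: 4 → different protein.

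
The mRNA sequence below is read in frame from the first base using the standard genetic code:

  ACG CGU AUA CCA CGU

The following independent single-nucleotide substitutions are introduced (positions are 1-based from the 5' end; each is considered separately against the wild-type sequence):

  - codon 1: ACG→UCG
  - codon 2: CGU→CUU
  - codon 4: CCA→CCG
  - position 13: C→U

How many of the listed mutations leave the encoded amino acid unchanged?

1

Codon 1: ACG (Thr) → UCG (Ser) — missense.
Codon 2: CGU (Arg) → CUU (Leu) — missense.
Codon 4: CCA (Pro) → CCG (Pro) — synonymous.
Codon 5: CGU (Arg) → UGU (Cys) — missense.
Synonymous: 1 of 4.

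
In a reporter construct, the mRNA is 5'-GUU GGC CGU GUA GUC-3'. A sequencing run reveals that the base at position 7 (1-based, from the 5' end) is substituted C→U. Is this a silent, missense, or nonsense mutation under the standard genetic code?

missense

Position 7 falls in codon 3: CGU → Arg.
After the substitution the codon is UGU → Cys.
Arg ≠ Cys, so this is a missense mutation.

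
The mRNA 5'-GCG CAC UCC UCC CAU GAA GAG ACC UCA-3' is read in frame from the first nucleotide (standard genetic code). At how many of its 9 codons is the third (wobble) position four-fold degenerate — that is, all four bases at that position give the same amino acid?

Codon 1 GCG (Ala): third position 4-fold.
Codon 2 CAC (His): third position 2-fold.
Codon 3 UCC (Ser): third position 4-fold.
Codon 4 UCC (Ser): third position 4-fold.
Codon 5 CAU (His): third position 2-fold.
Codon 6 GAA (Glu): third position 2-fold.
Codon 7 GAG (Glu): third position 2-fold.
Codon 8 ACC (Thr): third position 4-fold.
Codon 9 UCA (Ser): third position 4-fold.
Four-fold degenerate third positions: 5.

5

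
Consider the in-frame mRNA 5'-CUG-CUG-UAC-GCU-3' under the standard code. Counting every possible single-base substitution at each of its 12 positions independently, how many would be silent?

Codon 1 (CUG, Leu): 4 synonymous substitutions.
Codon 2 (CUG, Leu): 4 synonymous substitutions.
Codon 3 (UAC, Tyr): 1 synonymous substitution.
Codon 4 (GCU, Ala): 3 synonymous substitutions.
Total: 4 + 4 + 1 + 3 = 12.

12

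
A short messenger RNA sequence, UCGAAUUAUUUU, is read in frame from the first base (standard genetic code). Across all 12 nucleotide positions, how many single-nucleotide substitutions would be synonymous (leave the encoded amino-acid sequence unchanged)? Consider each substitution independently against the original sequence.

6

Codon 1 (UCG, Ser): 3 synonymous substitutions.
Codon 2 (AAU, Asn): 1 synonymous substitution.
Codon 3 (UAU, Tyr): 1 synonymous substitution.
Codon 4 (UUU, Phe): 1 synonymous substitution.
Total: 3 + 1 + 1 + 1 = 6.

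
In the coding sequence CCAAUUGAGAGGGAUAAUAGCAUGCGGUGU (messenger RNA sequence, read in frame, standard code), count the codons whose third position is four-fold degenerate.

2

Codon 1 CCA (Pro): third position 4-fold.
Codon 2 AUU (Ile): third position 3-fold.
Codon 3 GAG (Glu): third position 2-fold.
Codon 4 AGG (Arg): third position 2-fold.
Codon 5 GAU (Asp): third position 2-fold.
Codon 6 AAU (Asn): third position 2-fold.
Codon 7 AGC (Ser): third position 2-fold.
Codon 8 AUG (Met): third position 1-fold.
Codon 9 CGG (Arg): third position 4-fold.
Codon 10 UGU (Cys): third position 2-fold.
Four-fold degenerate third positions: 2.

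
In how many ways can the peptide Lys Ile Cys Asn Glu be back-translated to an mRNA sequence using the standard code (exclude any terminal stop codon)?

Lys: 2 codons.
Ile: 3 codons.
Cys: 2 codons.
Asn: 2 codons.
Glu: 2 codons.
2 × 3 × 2 × 2 × 2 = 48.

48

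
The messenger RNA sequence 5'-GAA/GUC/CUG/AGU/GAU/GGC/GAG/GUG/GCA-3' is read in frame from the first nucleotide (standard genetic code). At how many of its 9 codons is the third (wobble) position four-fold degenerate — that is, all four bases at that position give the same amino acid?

Codon 1 GAA (Glu): third position 2-fold.
Codon 2 GUC (Val): third position 4-fold.
Codon 3 CUG (Leu): third position 4-fold.
Codon 4 AGU (Ser): third position 2-fold.
Codon 5 GAU (Asp): third position 2-fold.
Codon 6 GGC (Gly): third position 4-fold.
Codon 7 GAG (Glu): third position 2-fold.
Codon 8 GUG (Val): third position 4-fold.
Codon 9 GCA (Ala): third position 4-fold.
Four-fold degenerate third positions: 5.

5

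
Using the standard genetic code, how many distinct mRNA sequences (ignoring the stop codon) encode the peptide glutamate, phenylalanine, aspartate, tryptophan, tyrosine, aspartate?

32

Glu: 2 codons.
Phe: 2 codons.
Asp: 2 codons.
Trp: 1 codon.
Tyr: 2 codons.
Asp: 2 codons.
2 × 2 × 2 × 1 × 2 × 2 = 32.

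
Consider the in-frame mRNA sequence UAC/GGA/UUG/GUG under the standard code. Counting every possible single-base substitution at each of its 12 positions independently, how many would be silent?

Codon 1 (UAC, Tyr): 1 synonymous substitution.
Codon 2 (GGA, Gly): 3 synonymous substitutions.
Codon 3 (UUG, Leu): 2 synonymous substitutions.
Codon 4 (GUG, Val): 3 synonymous substitutions.
Total: 1 + 3 + 2 + 3 = 9.

9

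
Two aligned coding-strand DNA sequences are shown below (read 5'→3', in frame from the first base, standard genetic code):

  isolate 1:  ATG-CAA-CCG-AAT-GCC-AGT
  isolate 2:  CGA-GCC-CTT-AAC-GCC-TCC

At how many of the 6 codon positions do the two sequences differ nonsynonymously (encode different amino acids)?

Codon 1: ATG Met / CGA Arg — nonsynonymous.
Codon 2: CAA Gln / GCC Ala — nonsynonymous.
Codon 3: CCG Pro / CTT Leu — nonsynonymous.
Codon 4: AAT Asn / AAC Asn — synonymous.
Codon 5: GCC Ala / GCC Ala — identical.
Codon 6: AGT Ser / TCC Ser — synonymous.
Nonsynonymous differences: 3.

3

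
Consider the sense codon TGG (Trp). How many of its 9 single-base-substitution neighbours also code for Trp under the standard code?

Position 1: none → 0 synonymous.
Position 2: none → 0 synonymous.
Position 3: none → 0 synonymous.
Total: 0 + 0 + 0 = 0.

0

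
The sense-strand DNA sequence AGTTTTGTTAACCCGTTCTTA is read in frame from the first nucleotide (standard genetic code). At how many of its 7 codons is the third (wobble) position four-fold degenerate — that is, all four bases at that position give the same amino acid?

2

Codon 1 AGT (Ser): third position 2-fold.
Codon 2 TTT (Phe): third position 2-fold.
Codon 3 GTT (Val): third position 4-fold.
Codon 4 AAC (Asn): third position 2-fold.
Codon 5 CCG (Pro): third position 4-fold.
Codon 6 TTC (Phe): third position 2-fold.
Codon 7 TTA (Leu): third position 2-fold.
Four-fold degenerate third positions: 2.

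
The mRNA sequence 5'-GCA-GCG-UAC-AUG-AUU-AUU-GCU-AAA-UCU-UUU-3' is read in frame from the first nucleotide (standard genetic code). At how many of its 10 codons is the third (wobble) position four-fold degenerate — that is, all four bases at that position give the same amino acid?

4

Codon 1 GCA (Ala): third position 4-fold.
Codon 2 GCG (Ala): third position 4-fold.
Codon 3 UAC (Tyr): third position 2-fold.
Codon 4 AUG (Met): third position 1-fold.
Codon 5 AUU (Ile): third position 3-fold.
Codon 6 AUU (Ile): third position 3-fold.
Codon 7 GCU (Ala): third position 4-fold.
Codon 8 AAA (Lys): third position 2-fold.
Codon 9 UCU (Ser): third position 4-fold.
Codon 10 UUU (Phe): third position 2-fold.
Four-fold degenerate third positions: 4.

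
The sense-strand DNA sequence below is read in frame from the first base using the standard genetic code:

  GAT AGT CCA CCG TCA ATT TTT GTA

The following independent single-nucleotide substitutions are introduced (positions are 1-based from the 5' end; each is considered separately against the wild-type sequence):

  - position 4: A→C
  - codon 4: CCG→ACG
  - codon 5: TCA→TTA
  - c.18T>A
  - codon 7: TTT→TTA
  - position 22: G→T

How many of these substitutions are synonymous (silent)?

1

Codon 2: AGT (Ser) → CGT (Arg) — missense.
Codon 4: CCG (Pro) → ACG (Thr) — missense.
Codon 5: TCA (Ser) → TTA (Leu) — missense.
Codon 6: ATT (Ile) → ATA (Ile) — synonymous.
Codon 7: TTT (Phe) → TTA (Leu) — missense.
Codon 8: GTA (Val) → TTA (Leu) — missense.
Synonymous: 1 of 6.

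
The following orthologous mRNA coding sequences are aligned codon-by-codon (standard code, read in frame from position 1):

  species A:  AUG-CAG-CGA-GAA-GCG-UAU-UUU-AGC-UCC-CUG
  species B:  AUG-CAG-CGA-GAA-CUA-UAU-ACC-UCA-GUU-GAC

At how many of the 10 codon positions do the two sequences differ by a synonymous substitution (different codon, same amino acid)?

1

Codon 1: AUG Met / AUG Met — identical.
Codon 2: CAG Gln / CAG Gln — identical.
Codon 3: CGA Arg / CGA Arg — identical.
Codon 4: GAA Glu / GAA Glu — identical.
Codon 5: GCG Ala / CUA Leu — nonsynonymous.
Codon 6: UAU Tyr / UAU Tyr — identical.
Codon 7: UUU Phe / ACC Thr — nonsynonymous.
Codon 8: AGC Ser / UCA Ser — synonymous.
Codon 9: UCC Ser / GUU Val — nonsynonymous.
Codon 10: CUG Leu / GAC Asp — nonsynonymous.
Synonymous differences: 1.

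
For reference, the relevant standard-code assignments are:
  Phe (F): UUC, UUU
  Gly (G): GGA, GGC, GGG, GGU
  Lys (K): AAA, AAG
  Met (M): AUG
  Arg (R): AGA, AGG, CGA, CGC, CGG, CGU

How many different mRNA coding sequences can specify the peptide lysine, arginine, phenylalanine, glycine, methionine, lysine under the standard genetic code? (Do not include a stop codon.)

192

Lys: 2 codons.
Arg: 6 codons.
Phe: 2 codons.
Gly: 4 codons.
Met: 1 codon.
Lys: 2 codons.
2 × 6 × 2 × 4 × 1 × 2 = 192.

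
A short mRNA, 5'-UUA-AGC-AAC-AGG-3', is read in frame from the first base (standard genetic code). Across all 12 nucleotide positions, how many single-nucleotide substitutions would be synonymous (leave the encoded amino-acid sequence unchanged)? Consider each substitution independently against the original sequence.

Codon 1 (UUA, Leu): 2 synonymous substitutions.
Codon 2 (AGC, Ser): 1 synonymous substitution.
Codon 3 (AAC, Asn): 1 synonymous substitution.
Codon 4 (AGG, Arg): 2 synonymous substitutions.
Total: 2 + 1 + 1 + 2 = 6.

6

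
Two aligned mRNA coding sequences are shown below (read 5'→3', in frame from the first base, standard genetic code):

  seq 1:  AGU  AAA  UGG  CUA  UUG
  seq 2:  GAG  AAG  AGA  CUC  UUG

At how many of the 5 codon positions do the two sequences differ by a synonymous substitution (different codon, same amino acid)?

Codon 1: AGU Ser / GAG Glu — nonsynonymous.
Codon 2: AAA Lys / AAG Lys — synonymous.
Codon 3: UGG Trp / AGA Arg — nonsynonymous.
Codon 4: CUA Leu / CUC Leu — synonymous.
Codon 5: UUG Leu / UUG Leu — identical.
Synonymous differences: 2.

2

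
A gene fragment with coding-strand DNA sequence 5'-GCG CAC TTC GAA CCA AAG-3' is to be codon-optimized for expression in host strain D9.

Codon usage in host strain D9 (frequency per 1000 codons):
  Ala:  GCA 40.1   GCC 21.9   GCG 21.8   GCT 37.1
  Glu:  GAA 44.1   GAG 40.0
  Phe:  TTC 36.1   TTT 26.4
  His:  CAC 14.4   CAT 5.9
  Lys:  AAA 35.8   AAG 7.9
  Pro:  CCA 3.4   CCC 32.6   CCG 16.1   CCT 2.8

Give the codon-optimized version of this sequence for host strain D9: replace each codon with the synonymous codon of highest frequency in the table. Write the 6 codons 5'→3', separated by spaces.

Codon 1 (Ala): best is GCA at 40.1.
Codon 2 (His): best is CAC at 14.4.
Codon 3 (Phe): best is TTC at 36.1.
Codon 4 (Glu): best is GAA at 44.1.
Codon 5 (Pro): best is CCC at 32.6.
Codon 6 (Lys): best is AAA at 35.8.

GCA CAC TTC GAA CCC AAA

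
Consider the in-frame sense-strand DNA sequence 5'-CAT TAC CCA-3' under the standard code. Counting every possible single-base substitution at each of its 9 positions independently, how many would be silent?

Codon 1 (CAT, His): 1 synonymous substitution.
Codon 2 (TAC, Tyr): 1 synonymous substitution.
Codon 3 (CCA, Pro): 3 synonymous substitutions.
Total: 1 + 1 + 3 = 5.

5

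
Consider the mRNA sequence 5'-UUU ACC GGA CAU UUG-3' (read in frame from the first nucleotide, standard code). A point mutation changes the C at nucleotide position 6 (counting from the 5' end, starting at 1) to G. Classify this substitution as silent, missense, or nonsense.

Position 6 falls in codon 2: ACC → Thr.
After the substitution the codon is ACG → Thr.
Both encode Thr, so the change is synonymous.

silent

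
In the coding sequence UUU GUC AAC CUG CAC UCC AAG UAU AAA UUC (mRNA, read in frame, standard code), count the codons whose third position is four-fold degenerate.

3

Codon 1 UUU (Phe): third position 2-fold.
Codon 2 GUC (Val): third position 4-fold.
Codon 3 AAC (Asn): third position 2-fold.
Codon 4 CUG (Leu): third position 4-fold.
Codon 5 CAC (His): third position 2-fold.
Codon 6 UCC (Ser): third position 4-fold.
Codon 7 AAG (Lys): third position 2-fold.
Codon 8 UAU (Tyr): third position 2-fold.
Codon 9 AAA (Lys): third position 2-fold.
Codon 10 UUC (Phe): third position 2-fold.
Four-fold degenerate third positions: 3.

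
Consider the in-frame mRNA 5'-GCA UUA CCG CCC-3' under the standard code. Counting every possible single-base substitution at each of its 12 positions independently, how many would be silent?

11

Codon 1 (GCA, Ala): 3 synonymous substitutions.
Codon 2 (UUA, Leu): 2 synonymous substitutions.
Codon 3 (CCG, Pro): 3 synonymous substitutions.
Codon 4 (CCC, Pro): 3 synonymous substitutions.
Total: 3 + 2 + 3 + 3 = 11.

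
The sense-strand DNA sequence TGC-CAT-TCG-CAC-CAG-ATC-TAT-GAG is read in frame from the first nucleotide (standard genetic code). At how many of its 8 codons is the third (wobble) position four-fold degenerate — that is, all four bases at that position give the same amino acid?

1

Codon 1 TGC (Cys): third position 2-fold.
Codon 2 CAT (His): third position 2-fold.
Codon 3 TCG (Ser): third position 4-fold.
Codon 4 CAC (His): third position 2-fold.
Codon 5 CAG (Gln): third position 2-fold.
Codon 6 ATC (Ile): third position 3-fold.
Codon 7 TAT (Tyr): third position 2-fold.
Codon 8 GAG (Glu): third position 2-fold.
Four-fold degenerate third positions: 1.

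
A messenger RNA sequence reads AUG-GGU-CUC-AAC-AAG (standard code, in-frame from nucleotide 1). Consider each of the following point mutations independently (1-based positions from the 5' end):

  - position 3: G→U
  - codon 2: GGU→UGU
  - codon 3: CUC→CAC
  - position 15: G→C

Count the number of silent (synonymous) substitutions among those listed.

Codon 1: AUG (Met) → AUU (Ile) — missense.
Codon 2: GGU (Gly) → UGU (Cys) — missense.
Codon 3: CUC (Leu) → CAC (His) — missense.
Codon 5: AAG (Lys) → AAC (Asn) — missense.
Synonymous: 0 of 4.

0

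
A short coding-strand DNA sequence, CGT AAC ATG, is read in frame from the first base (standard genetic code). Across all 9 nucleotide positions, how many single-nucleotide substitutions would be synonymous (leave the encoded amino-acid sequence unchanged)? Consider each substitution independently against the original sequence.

4

Codon 1 (CGT, Arg): 3 synonymous substitutions.
Codon 2 (AAC, Asn): 1 synonymous substitution.
Codon 3 (ATG, Met): 0 synonymous substitutions.
Total: 3 + 1 + 0 = 4.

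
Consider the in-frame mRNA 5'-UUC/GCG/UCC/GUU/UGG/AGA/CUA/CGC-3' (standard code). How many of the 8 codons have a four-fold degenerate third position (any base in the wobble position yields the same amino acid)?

Codon 1 UUC (Phe): third position 2-fold.
Codon 2 GCG (Ala): third position 4-fold.
Codon 3 UCC (Ser): third position 4-fold.
Codon 4 GUU (Val): third position 4-fold.
Codon 5 UGG (Trp): third position 1-fold.
Codon 6 AGA (Arg): third position 2-fold.
Codon 7 CUA (Leu): third position 4-fold.
Codon 8 CGC (Arg): third position 4-fold.
Four-fold degenerate third positions: 5.

5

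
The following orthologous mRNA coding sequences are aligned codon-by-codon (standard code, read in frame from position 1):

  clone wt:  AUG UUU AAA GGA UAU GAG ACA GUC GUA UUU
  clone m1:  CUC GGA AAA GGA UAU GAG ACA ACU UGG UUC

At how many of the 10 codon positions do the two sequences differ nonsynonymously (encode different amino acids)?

Codon 1: AUG Met / CUC Leu — nonsynonymous.
Codon 2: UUU Phe / GGA Gly — nonsynonymous.
Codon 3: AAA Lys / AAA Lys — identical.
Codon 4: GGA Gly / GGA Gly — identical.
Codon 5: UAU Tyr / UAU Tyr — identical.
Codon 6: GAG Glu / GAG Glu — identical.
Codon 7: ACA Thr / ACA Thr — identical.
Codon 8: GUC Val / ACU Thr — nonsynonymous.
Codon 9: GUA Val / UGG Trp — nonsynonymous.
Codon 10: UUU Phe / UUC Phe — synonymous.
Nonsynonymous differences: 4.

4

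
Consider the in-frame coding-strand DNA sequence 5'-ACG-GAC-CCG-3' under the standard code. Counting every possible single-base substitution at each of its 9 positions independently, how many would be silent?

Codon 1 (ACG, Thr): 3 synonymous substitutions.
Codon 2 (GAC, Asp): 1 synonymous substitution.
Codon 3 (CCG, Pro): 3 synonymous substitutions.
Total: 3 + 1 + 3 = 7.

7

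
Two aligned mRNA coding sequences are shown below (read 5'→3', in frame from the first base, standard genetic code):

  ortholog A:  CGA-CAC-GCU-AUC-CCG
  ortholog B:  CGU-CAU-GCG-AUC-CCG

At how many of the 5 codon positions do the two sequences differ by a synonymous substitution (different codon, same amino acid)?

3

Codon 1: CGA Arg / CGU Arg — synonymous.
Codon 2: CAC His / CAU His — synonymous.
Codon 3: GCU Ala / GCG Ala — synonymous.
Codon 4: AUC Ile / AUC Ile — identical.
Codon 5: CCG Pro / CCG Pro — identical.
Synonymous differences: 3.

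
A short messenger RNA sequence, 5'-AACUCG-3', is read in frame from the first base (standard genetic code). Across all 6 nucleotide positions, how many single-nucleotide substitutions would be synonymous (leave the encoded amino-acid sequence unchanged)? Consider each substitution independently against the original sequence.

4

Codon 1 (AAC, Asn): 1 synonymous substitution.
Codon 2 (UCG, Ser): 3 synonymous substitutions.
Total: 1 + 3 = 4.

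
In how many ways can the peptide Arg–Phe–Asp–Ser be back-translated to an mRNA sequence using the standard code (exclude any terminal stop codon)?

Arg: 6 codons.
Phe: 2 codons.
Asp: 2 codons.
Ser: 6 codons.
6 × 2 × 2 × 6 = 144.

144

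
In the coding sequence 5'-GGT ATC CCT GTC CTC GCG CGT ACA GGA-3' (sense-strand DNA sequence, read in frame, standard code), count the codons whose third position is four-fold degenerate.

Codon 1 GGT (Gly): third position 4-fold.
Codon 2 ATC (Ile): third position 3-fold.
Codon 3 CCT (Pro): third position 4-fold.
Codon 4 GTC (Val): third position 4-fold.
Codon 5 CTC (Leu): third position 4-fold.
Codon 6 GCG (Ala): third position 4-fold.
Codon 7 CGT (Arg): third position 4-fold.
Codon 8 ACA (Thr): third position 4-fold.
Codon 9 GGA (Gly): third position 4-fold.
Four-fold degenerate third positions: 8.

8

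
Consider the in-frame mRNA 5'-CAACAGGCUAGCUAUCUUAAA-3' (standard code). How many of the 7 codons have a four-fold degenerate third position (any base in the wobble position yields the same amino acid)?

2

Codon 1 CAA (Gln): third position 2-fold.
Codon 2 CAG (Gln): third position 2-fold.
Codon 3 GCU (Ala): third position 4-fold.
Codon 4 AGC (Ser): third position 2-fold.
Codon 5 UAU (Tyr): third position 2-fold.
Codon 6 CUU (Leu): third position 4-fold.
Codon 7 AAA (Lys): third position 2-fold.
Four-fold degenerate third positions: 2.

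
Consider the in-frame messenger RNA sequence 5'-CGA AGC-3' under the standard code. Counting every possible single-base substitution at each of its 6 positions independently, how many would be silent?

Codon 1 (CGA, Arg): 4 synonymous substitutions.
Codon 2 (AGC, Ser): 1 synonymous substitution.
Total: 4 + 1 = 5.

5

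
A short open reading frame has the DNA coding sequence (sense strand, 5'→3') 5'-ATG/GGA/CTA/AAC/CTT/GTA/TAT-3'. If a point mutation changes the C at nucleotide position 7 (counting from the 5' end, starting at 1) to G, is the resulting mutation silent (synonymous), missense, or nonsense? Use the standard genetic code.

missense

Position 7 falls in codon 3: CTA → Leu.
After the substitution the codon is GTA → Val.
Leu ≠ Val, so this is a missense mutation.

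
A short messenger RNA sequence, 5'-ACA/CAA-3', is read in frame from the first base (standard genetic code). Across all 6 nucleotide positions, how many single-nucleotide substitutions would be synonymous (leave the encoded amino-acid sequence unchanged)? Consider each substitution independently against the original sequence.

4

Codon 1 (ACA, Thr): 3 synonymous substitutions.
Codon 2 (CAA, Gln): 1 synonymous substitution.
Total: 3 + 1 = 4.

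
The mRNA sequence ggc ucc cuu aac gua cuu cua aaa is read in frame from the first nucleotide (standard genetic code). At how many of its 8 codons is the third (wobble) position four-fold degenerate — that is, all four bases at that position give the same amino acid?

Codon 1 GGC (Gly): third position 4-fold.
Codon 2 UCC (Ser): third position 4-fold.
Codon 3 CUU (Leu): third position 4-fold.
Codon 4 AAC (Asn): third position 2-fold.
Codon 5 GUA (Val): third position 4-fold.
Codon 6 CUU (Leu): third position 4-fold.
Codon 7 CUA (Leu): third position 4-fold.
Codon 8 AAA (Lys): third position 2-fold.
Four-fold degenerate third positions: 6.

6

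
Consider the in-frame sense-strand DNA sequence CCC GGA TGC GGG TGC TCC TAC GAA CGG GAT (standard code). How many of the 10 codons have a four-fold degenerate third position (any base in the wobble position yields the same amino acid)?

Codon 1 CCC (Pro): third position 4-fold.
Codon 2 GGA (Gly): third position 4-fold.
Codon 3 TGC (Cys): third position 2-fold.
Codon 4 GGG (Gly): third position 4-fold.
Codon 5 TGC (Cys): third position 2-fold.
Codon 6 TCC (Ser): third position 4-fold.
Codon 7 TAC (Tyr): third position 2-fold.
Codon 8 GAA (Glu): third position 2-fold.
Codon 9 CGG (Arg): third position 4-fold.
Codon 10 GAT (Asp): third position 2-fold.
Four-fold degenerate third positions: 5.

5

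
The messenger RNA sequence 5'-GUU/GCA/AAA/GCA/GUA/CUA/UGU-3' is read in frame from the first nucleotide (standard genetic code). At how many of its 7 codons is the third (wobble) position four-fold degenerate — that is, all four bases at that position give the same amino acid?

5

Codon 1 GUU (Val): third position 4-fold.
Codon 2 GCA (Ala): third position 4-fold.
Codon 3 AAA (Lys): third position 2-fold.
Codon 4 GCA (Ala): third position 4-fold.
Codon 5 GUA (Val): third position 4-fold.
Codon 6 CUA (Leu): third position 4-fold.
Codon 7 UGU (Cys): third position 2-fold.
Four-fold degenerate third positions: 5.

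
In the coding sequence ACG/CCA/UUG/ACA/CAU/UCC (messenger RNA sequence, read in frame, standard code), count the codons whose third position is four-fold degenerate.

4

Codon 1 ACG (Thr): third position 4-fold.
Codon 2 CCA (Pro): third position 4-fold.
Codon 3 UUG (Leu): third position 2-fold.
Codon 4 ACA (Thr): third position 4-fold.
Codon 5 CAU (His): third position 2-fold.
Codon 6 UCC (Ser): third position 4-fold.
Four-fold degenerate third positions: 4.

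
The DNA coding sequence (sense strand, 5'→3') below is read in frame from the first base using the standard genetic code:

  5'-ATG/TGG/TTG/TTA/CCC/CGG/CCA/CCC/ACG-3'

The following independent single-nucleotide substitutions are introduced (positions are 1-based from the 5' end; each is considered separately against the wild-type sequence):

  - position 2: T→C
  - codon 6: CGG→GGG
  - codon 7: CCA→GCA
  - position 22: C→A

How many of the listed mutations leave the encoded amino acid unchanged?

Codon 1: ATG (Met) → ACG (Thr) — missense.
Codon 6: CGG (Arg) → GGG (Gly) — missense.
Codon 7: CCA (Pro) → GCA (Ala) — missense.
Codon 8: CCC (Pro) → ACC (Thr) — missense.
Synonymous: 0 of 4.

0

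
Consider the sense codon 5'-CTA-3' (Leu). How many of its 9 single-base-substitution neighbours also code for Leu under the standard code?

4

Position 1: TTA → 1 synonymous.
Position 2: none → 0 synonymous.
Position 3: CTT, CTC, CTG → 3 synonymous.
Total: 1 + 0 + 3 = 4.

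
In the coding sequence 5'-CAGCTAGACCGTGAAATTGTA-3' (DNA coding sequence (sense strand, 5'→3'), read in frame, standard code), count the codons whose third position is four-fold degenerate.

Codon 1 CAG (Gln): third position 2-fold.
Codon 2 CTA (Leu): third position 4-fold.
Codon 3 GAC (Asp): third position 2-fold.
Codon 4 CGT (Arg): third position 4-fold.
Codon 5 GAA (Glu): third position 2-fold.
Codon 6 ATT (Ile): third position 3-fold.
Codon 7 GTA (Val): third position 4-fold.
Four-fold degenerate third positions: 3.

3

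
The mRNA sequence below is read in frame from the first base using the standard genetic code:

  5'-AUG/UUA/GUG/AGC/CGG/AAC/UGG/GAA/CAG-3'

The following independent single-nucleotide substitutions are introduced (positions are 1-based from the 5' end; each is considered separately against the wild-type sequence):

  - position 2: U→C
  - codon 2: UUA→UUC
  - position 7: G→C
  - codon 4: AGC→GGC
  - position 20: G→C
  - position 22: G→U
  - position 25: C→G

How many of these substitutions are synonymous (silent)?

Codon 1: AUG (Met) → ACG (Thr) — missense.
Codon 2: UUA (Leu) → UUC (Phe) — missense.
Codon 3: GUG (Val) → CUG (Leu) — missense.
Codon 4: AGC (Ser) → GGC (Gly) — missense.
Codon 7: UGG (Trp) → UCG (Ser) — missense.
Codon 8: GAA (Glu) → UAA (Stop) — nonsense.
Codon 9: CAG (Gln) → GAG (Glu) — missense.
Synonymous: 0 of 7.

0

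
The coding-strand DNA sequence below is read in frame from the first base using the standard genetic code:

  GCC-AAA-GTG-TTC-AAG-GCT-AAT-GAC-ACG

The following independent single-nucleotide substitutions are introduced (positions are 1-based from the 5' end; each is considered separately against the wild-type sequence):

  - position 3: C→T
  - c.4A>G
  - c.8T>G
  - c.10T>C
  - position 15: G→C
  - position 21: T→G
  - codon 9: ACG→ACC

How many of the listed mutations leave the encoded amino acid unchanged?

2

Codon 1: GCC (Ala) → GCT (Ala) — synonymous.
Codon 2: AAA (Lys) → GAA (Glu) — missense.
Codon 3: GTG (Val) → GGG (Gly) — missense.
Codon 4: TTC (Phe) → CTC (Leu) — missense.
Codon 5: AAG (Lys) → AAC (Asn) — missense.
Codon 7: AAT (Asn) → AAG (Lys) — missense.
Codon 9: ACG (Thr) → ACC (Thr) — synonymous.
Synonymous: 2 of 7.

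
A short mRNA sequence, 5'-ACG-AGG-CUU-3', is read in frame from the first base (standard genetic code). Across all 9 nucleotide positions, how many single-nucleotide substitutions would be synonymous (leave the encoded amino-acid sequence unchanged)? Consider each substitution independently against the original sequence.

8

Codon 1 (ACG, Thr): 3 synonymous substitutions.
Codon 2 (AGG, Arg): 2 synonymous substitutions.
Codon 3 (CUU, Leu): 3 synonymous substitutions.
Total: 3 + 2 + 3 = 8.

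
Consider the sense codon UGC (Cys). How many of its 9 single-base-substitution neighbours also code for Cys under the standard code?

Position 1: none → 0 synonymous.
Position 2: none → 0 synonymous.
Position 3: UGU → 1 synonymous.
Total: 0 + 0 + 1 = 1.

1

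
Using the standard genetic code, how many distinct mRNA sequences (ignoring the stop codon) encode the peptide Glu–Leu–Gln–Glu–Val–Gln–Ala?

1536

Glu: 2 codons.
Leu: 6 codons.
Gln: 2 codons.
Glu: 2 codons.
Val: 4 codons.
Gln: 2 codons.
Ala: 4 codons.
2 × 6 × 2 × 2 × 4 × 2 × 4 = 1536.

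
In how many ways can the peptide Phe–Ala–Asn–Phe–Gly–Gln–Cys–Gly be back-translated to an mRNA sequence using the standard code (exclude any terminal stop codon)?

2048

Phe: 2 codons.
Ala: 4 codons.
Asn: 2 codons.
Phe: 2 codons.
Gly: 4 codons.
Gln: 2 codons.
Cys: 2 codons.
Gly: 4 codons.
2 × 4 × 2 × 2 × 4 × 2 × 2 × 4 = 2048.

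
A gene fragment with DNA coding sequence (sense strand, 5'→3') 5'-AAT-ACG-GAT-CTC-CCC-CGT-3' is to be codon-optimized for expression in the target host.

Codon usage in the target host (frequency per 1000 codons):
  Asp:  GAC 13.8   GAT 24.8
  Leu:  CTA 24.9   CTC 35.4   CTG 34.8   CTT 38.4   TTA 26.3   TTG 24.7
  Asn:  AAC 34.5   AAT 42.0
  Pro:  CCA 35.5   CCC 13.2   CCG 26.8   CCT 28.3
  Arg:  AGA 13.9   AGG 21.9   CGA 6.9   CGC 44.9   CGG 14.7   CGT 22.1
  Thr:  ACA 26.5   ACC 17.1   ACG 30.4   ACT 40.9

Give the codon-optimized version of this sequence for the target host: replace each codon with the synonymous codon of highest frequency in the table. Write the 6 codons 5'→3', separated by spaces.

Codon 1 (Asn): best is AAT at 42.0.
Codon 2 (Thr): best is ACT at 40.9.
Codon 3 (Asp): best is GAT at 24.8.
Codon 4 (Leu): best is CTT at 38.4.
Codon 5 (Pro): best is CCA at 35.5.
Codon 6 (Arg): best is CGC at 44.9.

AAT ACT GAT CTT CCA CGC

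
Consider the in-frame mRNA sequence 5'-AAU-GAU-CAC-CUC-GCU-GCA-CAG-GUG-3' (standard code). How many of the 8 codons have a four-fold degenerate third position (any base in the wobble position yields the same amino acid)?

Codon 1 AAU (Asn): third position 2-fold.
Codon 2 GAU (Asp): third position 2-fold.
Codon 3 CAC (His): third position 2-fold.
Codon 4 CUC (Leu): third position 4-fold.
Codon 5 GCU (Ala): third position 4-fold.
Codon 6 GCA (Ala): third position 4-fold.
Codon 7 CAG (Gln): third position 2-fold.
Codon 8 GUG (Val): third position 4-fold.
Four-fold degenerate third positions: 4.

4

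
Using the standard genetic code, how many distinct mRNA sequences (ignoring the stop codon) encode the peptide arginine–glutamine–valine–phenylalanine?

96

Arg: 6 codons.
Gln: 2 codons.
Val: 4 codons.
Phe: 2 codons.
6 × 2 × 4 × 2 = 96.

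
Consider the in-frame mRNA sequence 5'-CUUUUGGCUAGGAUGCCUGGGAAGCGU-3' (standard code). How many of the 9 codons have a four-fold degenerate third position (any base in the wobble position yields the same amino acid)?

5

Codon 1 CUU (Leu): third position 4-fold.
Codon 2 UUG (Leu): third position 2-fold.
Codon 3 GCU (Ala): third position 4-fold.
Codon 4 AGG (Arg): third position 2-fold.
Codon 5 AUG (Met): third position 1-fold.
Codon 6 CCU (Pro): third position 4-fold.
Codon 7 GGG (Gly): third position 4-fold.
Codon 8 AAG (Lys): third position 2-fold.
Codon 9 CGU (Arg): third position 4-fold.
Four-fold degenerate third positions: 5.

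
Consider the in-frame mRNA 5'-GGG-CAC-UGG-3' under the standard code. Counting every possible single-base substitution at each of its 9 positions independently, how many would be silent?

4

Codon 1 (GGG, Gly): 3 synonymous substitutions.
Codon 2 (CAC, His): 1 synonymous substitution.
Codon 3 (UGG, Trp): 0 synonymous substitutions.
Total: 3 + 1 + 0 = 4.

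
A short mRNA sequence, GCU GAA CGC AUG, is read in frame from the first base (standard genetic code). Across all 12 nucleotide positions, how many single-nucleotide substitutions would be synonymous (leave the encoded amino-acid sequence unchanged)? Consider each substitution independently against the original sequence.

Codon 1 (GCU, Ala): 3 synonymous substitutions.
Codon 2 (GAA, Glu): 1 synonymous substitution.
Codon 3 (CGC, Arg): 3 synonymous substitutions.
Codon 4 (AUG, Met): 0 synonymous substitutions.
Total: 3 + 1 + 3 + 0 = 7.

7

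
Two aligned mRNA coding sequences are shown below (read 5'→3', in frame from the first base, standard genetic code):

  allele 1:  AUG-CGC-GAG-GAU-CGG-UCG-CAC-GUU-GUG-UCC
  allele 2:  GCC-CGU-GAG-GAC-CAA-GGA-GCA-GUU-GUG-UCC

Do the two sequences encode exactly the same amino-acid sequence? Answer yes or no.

no

Codon 1: AUG Met / GCC Ala — nonsynonymous.
Codon 2: CGC Arg / CGU Arg — synonymous.
Codon 3: GAG Glu / GAG Glu — identical.
Codon 4: GAU Asp / GAC Asp — synonymous.
Codon 5: CGG Arg / CAA Gln — nonsynonymous.
Codon 6: UCG Ser / GGA Gly — nonsynonymous.
Codon 7: CAC His / GCA Ala — nonsynonymous.
Codon 8: GUU Val / GUU Val — identical.
Codon 9: GUG Val / GUG Val — identical.
Codon 10: UCC Ser / UCC Ser — identical.
Nonsynonymous differences: 4 → different protein.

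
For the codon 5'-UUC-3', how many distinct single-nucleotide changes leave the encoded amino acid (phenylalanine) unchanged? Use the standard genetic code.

1

Position 1: none → 0 synonymous.
Position 2: none → 0 synonymous.
Position 3: UUU → 1 synonymous.
Total: 0 + 0 + 1 = 1.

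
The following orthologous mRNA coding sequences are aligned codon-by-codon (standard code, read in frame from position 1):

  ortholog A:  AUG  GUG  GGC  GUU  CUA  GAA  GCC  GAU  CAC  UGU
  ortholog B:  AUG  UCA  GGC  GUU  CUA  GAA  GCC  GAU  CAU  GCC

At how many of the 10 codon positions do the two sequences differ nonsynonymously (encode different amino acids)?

2

Codon 1: AUG Met / AUG Met — identical.
Codon 2: GUG Val / UCA Ser — nonsynonymous.
Codon 3: GGC Gly / GGC Gly — identical.
Codon 4: GUU Val / GUU Val — identical.
Codon 5: CUA Leu / CUA Leu — identical.
Codon 6: GAA Glu / GAA Glu — identical.
Codon 7: GCC Ala / GCC Ala — identical.
Codon 8: GAU Asp / GAU Asp — identical.
Codon 9: CAC His / CAU His — synonymous.
Codon 10: UGU Cys / GCC Ala — nonsynonymous.
Nonsynonymous differences: 2.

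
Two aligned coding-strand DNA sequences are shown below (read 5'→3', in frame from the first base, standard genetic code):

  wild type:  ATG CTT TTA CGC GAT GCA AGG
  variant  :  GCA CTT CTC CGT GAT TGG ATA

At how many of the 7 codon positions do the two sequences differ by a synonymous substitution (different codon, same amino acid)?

2

Codon 1: ATG Met / GCA Ala — nonsynonymous.
Codon 2: CTT Leu / CTT Leu — identical.
Codon 3: TTA Leu / CTC Leu — synonymous.
Codon 4: CGC Arg / CGT Arg — synonymous.
Codon 5: GAT Asp / GAT Asp — identical.
Codon 6: GCA Ala / TGG Trp — nonsynonymous.
Codon 7: AGG Arg / ATA Ile — nonsynonymous.
Synonymous differences: 2.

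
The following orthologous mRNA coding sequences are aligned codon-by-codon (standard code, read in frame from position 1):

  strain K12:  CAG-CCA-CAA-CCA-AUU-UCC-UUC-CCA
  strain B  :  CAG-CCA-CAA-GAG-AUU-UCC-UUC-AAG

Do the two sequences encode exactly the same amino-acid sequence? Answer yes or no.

no

Codon 1: CAG Gln / CAG Gln — identical.
Codon 2: CCA Pro / CCA Pro — identical.
Codon 3: CAA Gln / CAA Gln — identical.
Codon 4: CCA Pro / GAG Glu — nonsynonymous.
Codon 5: AUU Ile / AUU Ile — identical.
Codon 6: UCC Ser / UCC Ser — identical.
Codon 7: UUC Phe / UUC Phe — identical.
Codon 8: CCA Pro / AAG Lys — nonsynonymous.
Nonsynonymous differences: 2 → different protein.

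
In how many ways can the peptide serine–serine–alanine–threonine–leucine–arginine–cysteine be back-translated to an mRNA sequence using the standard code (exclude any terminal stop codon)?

Ser: 6 codons.
Ser: 6 codons.
Ala: 4 codons.
Thr: 4 codons.
Leu: 6 codons.
Arg: 6 codons.
Cys: 2 codons.
6 × 6 × 4 × 4 × 6 × 6 × 2 = 41472.

41472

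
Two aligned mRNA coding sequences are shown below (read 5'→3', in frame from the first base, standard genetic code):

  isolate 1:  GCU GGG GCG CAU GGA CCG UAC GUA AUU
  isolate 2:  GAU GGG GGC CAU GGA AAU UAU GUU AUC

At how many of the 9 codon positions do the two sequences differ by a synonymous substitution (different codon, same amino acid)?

3

Codon 1: GCU Ala / GAU Asp — nonsynonymous.
Codon 2: GGG Gly / GGG Gly — identical.
Codon 3: GCG Ala / GGC Gly — nonsynonymous.
Codon 4: CAU His / CAU His — identical.
Codon 5: GGA Gly / GGA Gly — identical.
Codon 6: CCG Pro / AAU Asn — nonsynonymous.
Codon 7: UAC Tyr / UAU Tyr — synonymous.
Codon 8: GUA Val / GUU Val — synonymous.
Codon 9: AUU Ile / AUC Ile — synonymous.
Synonymous differences: 3.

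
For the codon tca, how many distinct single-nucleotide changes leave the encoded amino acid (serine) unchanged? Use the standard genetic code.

Position 1: none → 0 synonymous.
Position 2: none → 0 synonymous.
Position 3: TCT, TCC, TCG → 3 synonymous.
Total: 0 + 0 + 3 = 3.

3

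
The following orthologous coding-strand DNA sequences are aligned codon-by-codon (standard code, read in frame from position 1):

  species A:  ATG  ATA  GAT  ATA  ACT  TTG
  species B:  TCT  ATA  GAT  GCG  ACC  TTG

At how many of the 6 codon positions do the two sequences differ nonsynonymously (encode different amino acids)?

2

Codon 1: ATG Met / TCT Ser — nonsynonymous.
Codon 2: ATA Ile / ATA Ile — identical.
Codon 3: GAT Asp / GAT Asp — identical.
Codon 4: ATA Ile / GCG Ala — nonsynonymous.
Codon 5: ACT Thr / ACC Thr — synonymous.
Codon 6: TTG Leu / TTG Leu — identical.
Nonsynonymous differences: 2.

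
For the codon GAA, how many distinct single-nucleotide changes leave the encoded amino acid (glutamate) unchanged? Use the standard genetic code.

1

Position 1: none → 0 synonymous.
Position 2: none → 0 synonymous.
Position 3: GAG → 1 synonymous.
Total: 0 + 0 + 1 = 1.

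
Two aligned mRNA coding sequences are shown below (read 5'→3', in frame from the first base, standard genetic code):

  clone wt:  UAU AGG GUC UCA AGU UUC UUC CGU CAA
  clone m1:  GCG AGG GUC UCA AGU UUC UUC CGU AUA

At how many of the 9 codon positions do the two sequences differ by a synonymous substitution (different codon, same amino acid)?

0

Codon 1: UAU Tyr / GCG Ala — nonsynonymous.
Codon 2: AGG Arg / AGG Arg — identical.
Codon 3: GUC Val / GUC Val — identical.
Codon 4: UCA Ser / UCA Ser — identical.
Codon 5: AGU Ser / AGU Ser — identical.
Codon 6: UUC Phe / UUC Phe — identical.
Codon 7: UUC Phe / UUC Phe — identical.
Codon 8: CGU Arg / CGU Arg — identical.
Codon 9: CAA Gln / AUA Ile — nonsynonymous.
Synonymous differences: 0.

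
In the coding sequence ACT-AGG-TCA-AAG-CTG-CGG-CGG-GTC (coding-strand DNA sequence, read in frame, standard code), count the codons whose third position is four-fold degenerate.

6

Codon 1 ACT (Thr): third position 4-fold.
Codon 2 AGG (Arg): third position 2-fold.
Codon 3 TCA (Ser): third position 4-fold.
Codon 4 AAG (Lys): third position 2-fold.
Codon 5 CTG (Leu): third position 4-fold.
Codon 6 CGG (Arg): third position 4-fold.
Codon 7 CGG (Arg): third position 4-fold.
Codon 8 GTC (Val): third position 4-fold.
Four-fold degenerate third positions: 6.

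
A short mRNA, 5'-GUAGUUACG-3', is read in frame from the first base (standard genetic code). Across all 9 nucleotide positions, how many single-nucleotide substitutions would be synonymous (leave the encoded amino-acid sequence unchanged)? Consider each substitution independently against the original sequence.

Codon 1 (GUA, Val): 3 synonymous substitutions.
Codon 2 (GUU, Val): 3 synonymous substitutions.
Codon 3 (ACG, Thr): 3 synonymous substitutions.
Total: 3 + 3 + 3 = 9.

9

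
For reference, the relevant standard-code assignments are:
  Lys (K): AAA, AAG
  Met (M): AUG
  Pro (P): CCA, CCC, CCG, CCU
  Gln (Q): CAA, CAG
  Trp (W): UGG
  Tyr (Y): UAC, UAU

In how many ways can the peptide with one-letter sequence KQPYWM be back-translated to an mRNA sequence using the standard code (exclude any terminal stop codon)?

32

Lys: 2 codons.
Gln: 2 codons.
Pro: 4 codons.
Tyr: 2 codons.
Trp: 1 codon.
Met: 1 codon.
2 × 2 × 4 × 2 × 1 × 1 = 32.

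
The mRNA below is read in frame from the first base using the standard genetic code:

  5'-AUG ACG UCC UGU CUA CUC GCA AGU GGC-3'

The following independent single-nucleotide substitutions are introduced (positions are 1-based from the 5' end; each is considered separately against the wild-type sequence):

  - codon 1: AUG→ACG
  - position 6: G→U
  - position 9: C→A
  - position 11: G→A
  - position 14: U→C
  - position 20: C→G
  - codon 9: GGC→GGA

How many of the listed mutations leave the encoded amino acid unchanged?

3

Codon 1: AUG (Met) → ACG (Thr) — missense.
Codon 2: ACG (Thr) → ACU (Thr) — synonymous.
Codon 3: UCC (Ser) → UCA (Ser) — synonymous.
Codon 4: UGU (Cys) → UAU (Tyr) — missense.
Codon 5: CUA (Leu) → CCA (Pro) — missense.
Codon 7: GCA (Ala) → GGA (Gly) — missense.
Codon 9: GGC (Gly) → GGA (Gly) — synonymous.
Synonymous: 3 of 7.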